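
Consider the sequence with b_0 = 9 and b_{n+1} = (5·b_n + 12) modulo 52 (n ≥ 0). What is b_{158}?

37

Computing terms: b_0 = 9, b_1 = 5, b_2 = 37, b_3 = 41, b_4 = 9.
The sequence repeats with period 4.
So b_{158} = b_{0 + ((158-0) mod 4)} = b_2 = 37.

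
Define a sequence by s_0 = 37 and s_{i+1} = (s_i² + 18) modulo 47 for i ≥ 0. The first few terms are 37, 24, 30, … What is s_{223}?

35

s_0 = 37; s_1 = 24; s_2 = 30; s_3 = 25; s_4 = 32; s_5 = 8; s_6 = 35; s_7 = 21; s_8 = 36; s_9 = 45; s_{10} = 22; s_{11} = 32.
Since s_{11} = s_4 = 32, the sequence is eventually periodic: after a pre-period of length 4 it cycles with period 7.
For i ≥ 4, s_i depends only on (i - 4) mod 7. (223 - 4) mod 7 = 2, so s_{223} = s_6 = 35.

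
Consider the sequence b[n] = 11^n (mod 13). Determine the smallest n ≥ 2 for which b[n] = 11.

13

Listing terms: b[1] = 11; b[2] = 4; b[3] = 5; b[4] = 3; b[5] = 7; b[6] = 12; b[7] = 2; b[8] = 9; b[9] = 8; b[10] = 10; b[11] = 6; b[12] = 1; b[13] = 11.
Since b[13] = b[1] = 11, the sequence is periodic with period 12.
The value 11 next appears (with n ≥ 2) at b[13].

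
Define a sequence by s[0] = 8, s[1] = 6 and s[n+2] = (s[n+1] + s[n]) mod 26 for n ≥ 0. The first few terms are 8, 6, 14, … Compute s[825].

Computing terms: s[0] = 8,  s[1] = 6,  s[2] = 14,  s[3] = 20,  s[4] = 8,  s[5] = 2,  s[6] = 10,  s[7] = 12,  s[8] = 22,  s[9] = 8,  s[10] = 4,  s[11] = 12,  s[12] = 16,  s[13] = 2,  s[14] = 18,  s[15] = 20,  s[16] = 12,  s[17] = 6,  s[18] = 18,  s[19] = 24,  s[20] = 16,  s[21] = 14,  s[22] = 4,  s[23] = 18,  s[24] = 22,  s[25] = 14,  s[26] = 10,  s[27] = 24,  s[28] = 8,  s[29] = 6.
Since (s[28], s[29]) = (s[0], s[1]) = (8, 6) (two consecutive terms determine the rest), the sequence is periodic with period 28.
So s[825] = s[0 + ((825-0) mod 28)] = s[13] = 2.

2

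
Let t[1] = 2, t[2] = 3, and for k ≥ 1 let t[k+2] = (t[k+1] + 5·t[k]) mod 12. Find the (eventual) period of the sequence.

6

Listing terms: t[1] = 2; t[2] = 3; t[3] = 1; t[4] = 4; t[5] = 9; t[6] = 5; t[7] = 2; t[8] = 3.
Since (t[7], t[8]) = (t[1], t[2]) = (2, 3) (two consecutive terms determine the rest), the sequence is periodic with period 6.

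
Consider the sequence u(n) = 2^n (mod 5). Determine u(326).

4

We have u(1) = 2, u(2) = 4, u(3) = 3, u(4) = 1, u(5) = 2.
Since u(5) = u(1) = 2, the sequence is periodic with period 4.
(326 - 1) mod 4 = 1, so u(326) = u(2) = 4.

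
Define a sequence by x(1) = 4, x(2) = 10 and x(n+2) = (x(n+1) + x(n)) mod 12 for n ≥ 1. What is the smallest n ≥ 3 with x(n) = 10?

9

We have x(1) = 4, x(2) = 10, x(3) = 2, x(4) = 0, x(5) = 2, x(6) = 2, x(7) = 4, x(8) = 6, x(9) = 10, x(10) = 4, x(11) = 2, x(12) = 6, x(13) = 8, x(14) = 2, x(15) = 10, x(16) = 0, x(17) = 10, x(18) = 10, x(19) = 8, x(20) = 6, x(21) = 2, x(22) = 8, x(23) = 10, x(24) = 6, x(25) = 4, x(26) = 10.
Since (x(25), x(26)) = (x(1), x(2)) = (4, 10) (two consecutive terms determine the rest), the sequence is periodic with period 24.
The value 10 first appears (with n ≥ 3) at x(9).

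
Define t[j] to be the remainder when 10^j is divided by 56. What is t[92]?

16

We have t[1] = 10, t[2] = 44, t[3] = 48, t[4] = 32, t[5] = 40, t[6] = 8, t[7] = 24, t[8] = 16, t[9] = 48.
Since t[9] = t[3] = 48, the sequence is eventually periodic: after a pre-period of length 2 it cycles with period 6.
For j ≥ 3, t[j] depends only on (j - 3) mod 6. (92 - 3) mod 6 = 5, so t[92] = t[8] = 16.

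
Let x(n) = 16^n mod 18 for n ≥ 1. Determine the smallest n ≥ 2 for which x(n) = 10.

3

x(1) = 16; x(2) = 4; x(3) = 10; x(4) = 16.
Since x(4) = x(1) = 16, the sequence is periodic with period 3.
The value 10 first appears (with n ≥ 2) at x(3).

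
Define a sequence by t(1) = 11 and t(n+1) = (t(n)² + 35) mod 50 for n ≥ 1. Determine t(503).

We have t(1) = 11,  t(2) = 6,  t(3) = 21,  t(4) = 26,  t(5) = 11.
The sequence repeats with period 4.
(503 - 1) mod 4 = 2, so t(503) = t(3) = 21.

21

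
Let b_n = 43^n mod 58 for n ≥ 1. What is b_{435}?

15

We have b_1 = 43,  b_2 = 51,  b_3 = 47,  b_4 = 49,  b_5 = 19,  b_6 = 5,  b_7 = 41,  b_8 = 23,  b_9 = 3,  b_{10} = 13,  b_{11} = 37,  b_{12} = 25,  b_{13} = 31,  b_{14} = 57,  b_{15} = 15,  b_{16} = 7,  b_{17} = 11,  b_{18} = 9,  b_{19} = 39,  b_{20} = 53,  b_{21} = 17,  b_{22} = 35,  b_{23} = 55,  b_{24} = 45,  b_{25} = 21,  b_{26} = 33,  b_{27} = 27,  b_{28} = 1,  b_{29} = 43.
The sequence repeats with period 28.
(435 - 1) mod 28 = 14, so b_{435} = b_{15} = 15.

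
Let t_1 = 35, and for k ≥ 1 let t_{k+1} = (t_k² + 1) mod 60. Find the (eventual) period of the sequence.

6

t_1 = 35; t_2 = 26; t_3 = 17; t_4 = 50; t_5 = 41; t_6 = 2; t_7 = 5; t_8 = 26.
Since t_8 = t_2 = 26, the sequence is eventually periodic: after a pre-period of length 1 it cycles with period 6.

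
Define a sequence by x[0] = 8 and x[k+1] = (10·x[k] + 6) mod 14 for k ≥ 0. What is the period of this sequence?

6

x[0] = 8; x[1] = 2; x[2] = 12; x[3] = 0; x[4] = 6; x[5] = 10; x[6] = 8.
Since x[6] = x[0] = 8, the sequence is periodic with period 6.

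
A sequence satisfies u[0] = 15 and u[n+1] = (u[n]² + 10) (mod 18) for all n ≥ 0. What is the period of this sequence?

u[0] = 15; u[1] = 1; u[2] = 11; u[3] = 5; u[4] = 17; u[5] = 11.
Since u[5] = u[2] = 11, the sequence is eventually periodic: after a pre-period of length 2 it cycles with period 3.

3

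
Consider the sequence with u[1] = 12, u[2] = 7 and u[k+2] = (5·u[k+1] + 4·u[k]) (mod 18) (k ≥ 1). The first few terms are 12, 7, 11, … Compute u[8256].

7

We have u[1] = 12,  u[2] = 7,  u[3] = 11,  u[4] = 11,  u[5] = 9,  u[6] = 17,  u[7] = 13,  u[8] = 7,  u[9] = 15,  u[10] = 13,  u[11] = 17,  u[12] = 11,  u[13] = 15,  u[14] = 11,  u[15] = 7,  u[16] = 7,  u[17] = 9,  u[18] = 1,  u[19] = 5,  u[20] = 11,  u[21] = 3,  u[22] = 5,  u[23] = 1,  u[24] = 7,  u[25] = 3,  u[26] = 7,  u[27] = 11.
Since (u[26], u[27]) = (u[2], u[3]) = (7, 11) (two consecutive terms determine the rest), the sequence is eventually periodic: after a pre-period of length 1 it cycles with period 24.
For k ≥ 2, u[k] depends only on (k - 2) mod 24. (8256 - 2) mod 24 = 22, so u[8256] = u[24] = 7.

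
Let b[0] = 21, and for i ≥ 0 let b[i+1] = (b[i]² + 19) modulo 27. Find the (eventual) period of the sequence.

3

We have b[0] = 21, b[1] = 1, b[2] = 20, b[3] = 14, b[4] = 26, b[5] = 20.
Since b[5] = b[2] = 20, the sequence is eventually periodic: after a pre-period of length 2 it cycles with period 3.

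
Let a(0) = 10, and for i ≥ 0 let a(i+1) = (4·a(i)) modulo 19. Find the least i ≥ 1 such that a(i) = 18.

5

We have a(0) = 10; a(1) = 2; a(2) = 8; a(3) = 13; a(4) = 14; a(5) = 18; a(6) = 15; a(7) = 3; a(8) = 12; a(9) = 10.
Since a(9) = a(0) = 10, the sequence is periodic with period 9.
The value 18 first appears (with i ≥ 1) at a(5).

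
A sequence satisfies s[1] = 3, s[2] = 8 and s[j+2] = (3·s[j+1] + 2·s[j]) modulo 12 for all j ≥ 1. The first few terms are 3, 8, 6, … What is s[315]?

We have s[1] = 3; s[2] = 8; s[3] = 6; s[4] = 10; s[5] = 6; s[6] = 2; s[7] = 6; s[8] = 10.
Since (s[7], s[8]) = (s[3], s[4]) = (6, 10) (two consecutive terms determine the rest), the sequence is eventually periodic: after a pre-period of length 2 it cycles with period 4.
For j ≥ 3, s[j] depends only on (j - 3) mod 4. (315 - 3) mod 4 = 0, so s[315] = s[3] = 6.

6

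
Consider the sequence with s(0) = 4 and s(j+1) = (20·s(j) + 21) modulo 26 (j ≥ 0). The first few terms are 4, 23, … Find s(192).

17

Listing terms: s(0) = 4, s(1) = 23, s(2) = 13, s(3) = 21, s(4) = 25, s(5) = 1, s(6) = 15, s(7) = 9, s(8) = 19, s(9) = 11, s(10) = 7, s(11) = 5, s(12) = 17, s(13) = 23.
Since s(13) = s(1) = 23, the sequence is eventually periodic: after a pre-period of length 1 it cycles with period 12.
For j ≥ 1, s(j) depends only on (j - 1) mod 12. (192 - 1) mod 12 = 11, so s(192) = s(12) = 17.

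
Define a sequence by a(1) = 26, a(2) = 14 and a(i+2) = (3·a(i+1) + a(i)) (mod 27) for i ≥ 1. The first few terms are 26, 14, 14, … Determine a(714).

26

Computing terms: a(1) = 26; a(2) = 14; a(3) = 14; a(4) = 2; a(5) = 20; a(6) = 8; a(7) = 17; a(8) = 5; a(9) = 5; a(10) = 20; a(11) = 11; a(12) = 26; a(13) = 8; a(14) = 23; a(15) = 23; a(16) = 11; a(17) = 2; a(18) = 17; a(19) = 26; a(20) = 14.
Since (a(19), a(20)) = (a(1), a(2)) = (26, 14) (two consecutive terms determine the rest), the sequence is periodic with period 18.
So a(714) = a(1 + ((714-1) mod 18)) = a(12) = 26.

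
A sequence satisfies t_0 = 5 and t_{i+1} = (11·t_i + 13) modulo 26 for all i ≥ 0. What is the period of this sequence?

12

Computing terms: t_0 = 5; t_1 = 16; t_2 = 7; t_3 = 12; t_4 = 15; t_5 = 22; t_6 = 21; t_7 = 10; t_8 = 19; t_9 = 14; t_{10} = 11; t_{11} = 4; t_{12} = 5.
The sequence repeats with period 12.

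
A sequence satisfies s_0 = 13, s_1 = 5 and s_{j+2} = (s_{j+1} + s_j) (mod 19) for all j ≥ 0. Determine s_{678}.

Computing terms: s_0 = 13; s_1 = 5; s_2 = 18; s_3 = 4; s_4 = 3; s_5 = 7; s_6 = 10; s_7 = 17; s_8 = 8; s_9 = 6; s_{10} = 14; s_{11} = 1; s_{12} = 15; s_{13} = 16; s_{14} = 12; s_{15} = 9; s_{16} = 2; s_{17} = 11; s_{18} = 13; s_{19} = 5.
The sequence repeats with period 18.
So s_{678} = s_{0 + ((678-0) mod 18)} = s_{12} = 15.

15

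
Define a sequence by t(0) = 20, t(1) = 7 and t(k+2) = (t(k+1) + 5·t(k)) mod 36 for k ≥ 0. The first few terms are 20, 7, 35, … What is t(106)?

Computing terms: t(0) = 20,  t(1) = 7,  t(2) = 35,  t(3) = 34,  t(4) = 29,  t(5) = 19,  t(6) = 20,  t(7) = 7.
Since (t(6), t(7)) = (t(0), t(1)) = (20, 7) (two consecutive terms determine the rest), the sequence is periodic with period 6.
(106 - 0) mod 6 = 4, so t(106) = t(4) = 29.

29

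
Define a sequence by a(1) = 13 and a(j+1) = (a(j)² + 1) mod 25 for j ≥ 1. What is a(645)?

Listing terms: a(1) = 13, a(2) = 20, a(3) = 1, a(4) = 2, a(5) = 5, a(6) = 1.
Since a(6) = a(3) = 1, the sequence is eventually periodic: after a pre-period of length 2 it cycles with period 3.
For j ≥ 3, a(j) depends only on (j - 3) mod 3. (645 - 3) mod 3 = 0, so a(645) = a(3) = 1.

1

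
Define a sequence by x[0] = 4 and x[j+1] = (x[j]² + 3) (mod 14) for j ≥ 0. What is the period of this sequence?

6

We have x[0] = 4; x[1] = 5; x[2] = 0; x[3] = 3; x[4] = 12; x[5] = 7; x[6] = 10; x[7] = 5.
Since x[7] = x[1] = 5, the sequence is eventually periodic: after a pre-period of length 1 it cycles with period 6.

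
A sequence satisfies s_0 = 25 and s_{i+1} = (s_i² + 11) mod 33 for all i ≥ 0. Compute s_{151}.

Listing terms: s_0 = 25; s_1 = 9; s_2 = 26; s_3 = 27; s_4 = 14; s_5 = 9.
Since s_5 = s_1 = 9, the sequence is eventually periodic: after a pre-period of length 1 it cycles with period 4.
For i ≥ 1, s_i depends only on (i - 1) mod 4. (151 - 1) mod 4 = 2, so s_{151} = s_3 = 27.

27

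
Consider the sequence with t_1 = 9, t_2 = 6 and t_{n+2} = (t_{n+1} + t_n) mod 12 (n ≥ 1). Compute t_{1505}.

We have t_1 = 9, t_2 = 6, t_3 = 3, t_4 = 9, t_5 = 0, t_6 = 9, t_7 = 9, t_8 = 6.
The sequence repeats with period 6.
(1505 - 1) mod 6 = 4, so t_{1505} = t_5 = 0.

0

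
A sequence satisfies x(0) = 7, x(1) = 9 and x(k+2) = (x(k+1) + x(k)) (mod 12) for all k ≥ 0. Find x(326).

8

x(0) = 7, x(1) = 9, x(2) = 4, x(3) = 1, x(4) = 5, x(5) = 6, x(6) = 11, x(7) = 5, x(8) = 4, x(9) = 9, x(10) = 1, x(11) = 10, x(12) = 11, x(13) = 9, x(14) = 8, x(15) = 5, x(16) = 1, x(17) = 6, x(18) = 7, x(19) = 1, x(20) = 8, x(21) = 9, x(22) = 5, x(23) = 2, x(24) = 7, x(25) = 9.
Since (x(24), x(25)) = (x(0), x(1)) = (7, 9) (two consecutive terms determine the rest), the sequence is periodic with period 24.
(326 - 0) mod 24 = 14, so x(326) = x(14) = 8.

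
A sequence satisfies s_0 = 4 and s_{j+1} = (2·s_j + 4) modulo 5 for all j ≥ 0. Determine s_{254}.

We have s_0 = 4; s_1 = 2; s_2 = 3; s_3 = 0; s_4 = 4.
Since s_4 = s_0 = 4, the sequence is periodic with period 4.
So s_{254} = s_{0 + ((254-0) mod 4)} = s_2 = 3.

3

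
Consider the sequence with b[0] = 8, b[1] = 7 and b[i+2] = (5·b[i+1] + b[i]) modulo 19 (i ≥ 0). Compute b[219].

14

b[0] = 8,  b[1] = 7,  b[2] = 5,  b[3] = 13,  b[4] = 13,  b[5] = 2,  b[6] = 4,  b[7] = 3,  b[8] = 0,  b[9] = 3,  b[10] = 15,  b[11] = 2,  b[12] = 6,  b[13] = 13,  b[14] = 14,  b[15] = 7,  b[16] = 11,  b[17] = 5,  b[18] = 17,  b[19] = 14,  b[20] = 11,  b[21] = 12,  b[22] = 14,  b[23] = 6,  b[24] = 6,  b[25] = 17,  b[26] = 15,  b[27] = 16,  b[28] = 0,  b[29] = 16,  b[30] = 4,  b[31] = 17,  b[32] = 13,  b[33] = 6,  b[34] = 5,  b[35] = 12,  b[36] = 8,  b[37] = 14,  b[38] = 2,  b[39] = 5,  b[40] = 8,  b[41] = 7.
The sequence repeats with period 40.
(219 - 0) mod 40 = 19, so b[219] = b[19] = 14.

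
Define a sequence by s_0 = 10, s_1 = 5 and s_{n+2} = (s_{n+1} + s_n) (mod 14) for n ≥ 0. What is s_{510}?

We have s_0 = 10, s_1 = 5, s_2 = 1, s_3 = 6, s_4 = 7, s_5 = 13, s_6 = 6, s_7 = 5, s_8 = 11, s_9 = 2, s_{10} = 13, s_{11} = 1, s_{12} = 0, s_{13} = 1, s_{14} = 1, s_{15} = 2, s_{16} = 3, s_{17} = 5, s_{18} = 8, s_{19} = 13, s_{20} = 7, s_{21} = 6, s_{22} = 13, s_{23} = 5, s_{24} = 4, s_{25} = 9, s_{26} = 13, s_{27} = 8, s_{28} = 7, s_{29} = 1, s_{30} = 8, s_{31} = 9, s_{32} = 3, s_{33} = 12, s_{34} = 1, s_{35} = 13, s_{36} = 0, s_{37} = 13, s_{38} = 13, s_{39} = 12, s_{40} = 11, s_{41} = 9, s_{42} = 6, s_{43} = 1, s_{44} = 7, s_{45} = 8, s_{46} = 1, s_{47} = 9, s_{48} = 10, s_{49} = 5.
The sequence repeats with period 48.
(510 - 0) mod 48 = 30, so s_{510} = s_{30} = 8.

8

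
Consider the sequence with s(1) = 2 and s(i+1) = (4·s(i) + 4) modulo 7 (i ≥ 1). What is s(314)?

Listing terms: s(1) = 2; s(2) = 5; s(3) = 3; s(4) = 2.
Since s(4) = s(1) = 2, the sequence is periodic with period 3.
So s(314) = s(1 + ((314-1) mod 3)) = s(2) = 5.

5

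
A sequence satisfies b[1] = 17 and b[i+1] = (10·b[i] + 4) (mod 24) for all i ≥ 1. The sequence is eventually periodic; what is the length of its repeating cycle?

Computing terms: b[1] = 17,  b[2] = 6,  b[3] = 16,  b[4] = 20,  b[5] = 12,  b[6] = 4,  b[7] = 20.
Since b[7] = b[4] = 20, the sequence is eventually periodic: after a pre-period of length 3 it cycles with period 3.

3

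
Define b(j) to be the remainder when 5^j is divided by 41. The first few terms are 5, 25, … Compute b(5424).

Computing terms: b(1) = 5,  b(2) = 25,  b(3) = 2,  b(4) = 10,  b(5) = 9,  b(6) = 4,  b(7) = 20,  b(8) = 18,  b(9) = 8,  b(10) = 40,  b(11) = 36,  b(12) = 16,  b(13) = 39,  b(14) = 31,  b(15) = 32,  b(16) = 37,  b(17) = 21,  b(18) = 23,  b(19) = 33,  b(20) = 1,  b(21) = 5.
The sequence repeats with period 20.
(5424 - 1) mod 20 = 3, so b(5424) = b(4) = 10.

10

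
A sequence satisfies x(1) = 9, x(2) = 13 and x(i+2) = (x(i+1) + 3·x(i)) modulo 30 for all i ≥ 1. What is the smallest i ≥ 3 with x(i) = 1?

Listing terms: x(1) = 9, x(2) = 13, x(3) = 10, x(4) = 19, x(5) = 19, x(6) = 16, x(7) = 13, x(8) = 1, x(9) = 10, x(10) = 13, x(11) = 13, x(12) = 22, x(13) = 1, x(14) = 7, x(15) = 10, x(16) = 1, x(17) = 1, x(18) = 4, x(19) = 7, x(20) = 19, x(21) = 10, x(22) = 7, x(23) = 7, x(24) = 28, x(25) = 19, x(26) = 13, x(27) = 10.
Since (x(26), x(27)) = (x(2), x(3)) = (13, 10) (two consecutive terms determine the rest), the sequence is eventually periodic: after a pre-period of length 1 it cycles with period 24.
The value 1 first appears (with i ≥ 3) at x(8).

8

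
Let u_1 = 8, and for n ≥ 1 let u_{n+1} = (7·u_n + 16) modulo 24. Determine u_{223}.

We have u_1 = 8,  u_2 = 0,  u_3 = 16,  u_4 = 8.
Since u_4 = u_1 = 8, the sequence is periodic with period 3.
So u_{223} = u_{1 + ((223-1) mod 3)} = u_1 = 8.

8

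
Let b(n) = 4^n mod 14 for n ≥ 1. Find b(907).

b(1) = 4; b(2) = 2; b(3) = 8; b(4) = 4.
Since b(4) = b(1) = 4, the sequence is periodic with period 3.
(907 - 1) mod 3 = 0, so b(907) = b(1) = 4.

4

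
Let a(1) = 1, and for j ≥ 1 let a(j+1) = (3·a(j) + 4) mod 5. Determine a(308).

a(1) = 1, a(2) = 2, a(3) = 0, a(4) = 4, a(5) = 1.
The sequence repeats with period 4.
So a(308) = a(1 + ((308-1) mod 4)) = a(4) = 4.

4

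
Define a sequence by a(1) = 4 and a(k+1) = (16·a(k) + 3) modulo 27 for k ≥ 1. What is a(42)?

22

We have a(1) = 4; a(2) = 13; a(3) = 22; a(4) = 4.
Since a(4) = a(1) = 4, the sequence is periodic with period 3.
(42 - 1) mod 3 = 2, so a(42) = a(3) = 22.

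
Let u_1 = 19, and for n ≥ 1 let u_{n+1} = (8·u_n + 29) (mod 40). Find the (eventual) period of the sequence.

We have u_1 = 19,  u_2 = 21,  u_3 = 37,  u_4 = 5,  u_5 = 29,  u_6 = 21.
Since u_6 = u_2 = 21, the sequence is eventually periodic: after a pre-period of length 1 it cycles with period 4.

4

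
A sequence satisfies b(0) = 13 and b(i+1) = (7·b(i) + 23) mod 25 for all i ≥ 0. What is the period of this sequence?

Listing terms: b(0) = 13,  b(1) = 14,  b(2) = 21,  b(3) = 20,  b(4) = 13.
Since b(4) = b(0) = 13, the sequence is periodic with period 4.

4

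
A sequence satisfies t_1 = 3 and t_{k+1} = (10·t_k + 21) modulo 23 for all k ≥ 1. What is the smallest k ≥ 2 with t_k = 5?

2

t_1 = 3,  t_2 = 5,  t_3 = 2,  t_4 = 18,  t_5 = 17,  t_6 = 7,  t_7 = 22,  t_8 = 11,  t_9 = 16,  t_{10} = 20,  t_{11} = 14,  t_{12} = 0,  t_{13} = 21,  t_{14} = 1,  t_{15} = 8,  t_{16} = 9,  t_{17} = 19,  t_{18} = 4,  t_{19} = 15,  t_{20} = 10,  t_{21} = 6,  t_{22} = 12,  t_{23} = 3.
The sequence repeats with period 22.
The value 5 first appears (with k ≥ 2) at t_2.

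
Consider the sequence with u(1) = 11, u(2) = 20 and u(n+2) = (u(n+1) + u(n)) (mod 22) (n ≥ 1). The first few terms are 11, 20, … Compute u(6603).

We have u(1) = 11; u(2) = 20; u(3) = 9; u(4) = 7; u(5) = 16; u(6) = 1; u(7) = 17; u(8) = 18; u(9) = 13; u(10) = 9; u(11) = 0; u(12) = 9; u(13) = 9; u(14) = 18; u(15) = 5; u(16) = 1; u(17) = 6; u(18) = 7; u(19) = 13; u(20) = 20; u(21) = 11; u(22) = 9; u(23) = 20; u(24) = 7; u(25) = 5; u(26) = 12; u(27) = 17; u(28) = 7; u(29) = 2; u(30) = 9; u(31) = 11; u(32) = 20.
The sequence repeats with period 30.
So u(6603) = u(1 + ((6603-1) mod 30)) = u(3) = 9.

9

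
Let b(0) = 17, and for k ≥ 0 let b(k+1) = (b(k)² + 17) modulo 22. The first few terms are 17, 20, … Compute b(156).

Computing terms: b(0) = 17; b(1) = 20; b(2) = 21; b(3) = 18; b(4) = 11; b(5) = 6; b(6) = 9; b(7) = 10; b(8) = 7; b(9) = 0; b(10) = 17.
The sequence repeats with period 10.
So b(156) = b(0 + ((156-0) mod 10)) = b(6) = 9.

9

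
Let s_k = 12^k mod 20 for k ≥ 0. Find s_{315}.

8

Computing terms: s_0 = 1, s_1 = 12, s_2 = 4, s_3 = 8, s_4 = 16, s_5 = 12.
Since s_5 = s_1 = 12, the sequence is eventually periodic: after a pre-period of length 1 it cycles with period 4.
For k ≥ 1, s_k depends only on (k - 1) mod 4. (315 - 1) mod 4 = 2, so s_{315} = s_3 = 8.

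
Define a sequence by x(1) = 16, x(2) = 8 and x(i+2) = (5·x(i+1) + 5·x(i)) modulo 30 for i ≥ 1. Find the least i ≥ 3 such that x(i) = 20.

x(1) = 16; x(2) = 8; x(3) = 0; x(4) = 10; x(5) = 20; x(6) = 0; x(7) = 10.
Since (x(6), x(7)) = (x(3), x(4)) = (0, 10) (two consecutive terms determine the rest), the sequence is eventually periodic: after a pre-period of length 2 it cycles with period 3.
The value 20 first appears (with i ≥ 3) at x(5).

5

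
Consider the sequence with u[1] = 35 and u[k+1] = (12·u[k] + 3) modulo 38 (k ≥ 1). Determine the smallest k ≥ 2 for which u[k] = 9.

Computing terms: u[1] = 35; u[2] = 5; u[3] = 25; u[4] = 37; u[5] = 29; u[6] = 9; u[7] = 35.
The sequence repeats with period 6.
The value 9 first appears (with k ≥ 2) at u[6].

6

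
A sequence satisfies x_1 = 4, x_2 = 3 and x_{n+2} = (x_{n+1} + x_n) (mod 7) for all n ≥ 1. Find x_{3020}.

Computing terms: x_1 = 4, x_2 = 3, x_3 = 0, x_4 = 3, x_5 = 3, x_6 = 6, x_7 = 2, x_8 = 1, x_9 = 3, x_{10} = 4, x_{11} = 0, x_{12} = 4, x_{13} = 4, x_{14} = 1, x_{15} = 5, x_{16} = 6, x_{17} = 4, x_{18} = 3.
The sequence repeats with period 16.
(3020 - 1) mod 16 = 11, so x_{3020} = x_{12} = 4.

4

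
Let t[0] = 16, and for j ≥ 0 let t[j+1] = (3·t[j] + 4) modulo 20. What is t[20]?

16

t[0] = 16, t[1] = 12, t[2] = 0, t[3] = 4, t[4] = 16.
The sequence repeats with period 4.
So t[20] = t[0 + ((20-0) mod 4)] = t[0] = 16.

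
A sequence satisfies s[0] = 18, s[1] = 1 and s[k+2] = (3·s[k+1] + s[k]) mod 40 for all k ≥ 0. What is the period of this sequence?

Listing terms: s[0] = 18; s[1] = 1; s[2] = 21; s[3] = 24; s[4] = 13; s[5] = 23; s[6] = 2; s[7] = 29; s[8] = 9; s[9] = 16; s[10] = 17; s[11] = 27; s[12] = 18; s[13] = 1.
The sequence repeats with period 12.

12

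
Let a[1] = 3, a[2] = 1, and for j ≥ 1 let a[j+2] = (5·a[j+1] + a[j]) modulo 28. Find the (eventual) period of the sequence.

a[1] = 3; a[2] = 1; a[3] = 8; a[4] = 13; a[5] = 17; a[6] = 14; a[7] = 3; a[8] = 1.
Since (a[7], a[8]) = (a[1], a[2]) = (3, 1) (two consecutive terms determine the rest), the sequence is periodic with period 6.

6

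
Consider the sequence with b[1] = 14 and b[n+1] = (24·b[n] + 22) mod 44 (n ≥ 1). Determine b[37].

38

Listing terms: b[1] = 14; b[2] = 6; b[3] = 34; b[4] = 2; b[5] = 26; b[6] = 30; b[7] = 38; b[8] = 10; b[9] = 42; b[10] = 18; b[11] = 14.
The sequence repeats with period 10.
(37 - 1) mod 10 = 6, so b[37] = b[7] = 38.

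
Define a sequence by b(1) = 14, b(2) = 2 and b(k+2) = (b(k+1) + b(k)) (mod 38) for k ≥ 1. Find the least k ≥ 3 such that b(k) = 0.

Computing terms: b(1) = 14,  b(2) = 2,  b(3) = 16,  b(4) = 18,  b(5) = 34,  b(6) = 14,  b(7) = 10,  b(8) = 24,  b(9) = 34,  b(10) = 20,  b(11) = 16,  b(12) = 36,  b(13) = 14,  b(14) = 12,  b(15) = 26,  b(16) = 0,  b(17) = 26,  b(18) = 26,  b(19) = 14,  b(20) = 2.
The sequence repeats with period 18.
The value 0 first appears (with k ≥ 3) at b(16).

16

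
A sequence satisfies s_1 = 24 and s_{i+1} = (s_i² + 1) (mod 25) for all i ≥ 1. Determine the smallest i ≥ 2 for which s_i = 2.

2

We have s_1 = 24,  s_2 = 2,  s_3 = 5,  s_4 = 1,  s_5 = 2.
Since s_5 = s_2 = 2, the sequence is eventually periodic: after a pre-period of length 1 it cycles with period 3.
The value 2 first appears (with i ≥ 2) at s_2.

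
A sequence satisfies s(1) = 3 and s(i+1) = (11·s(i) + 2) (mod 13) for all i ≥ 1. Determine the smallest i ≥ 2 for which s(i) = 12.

5

Computing terms: s(1) = 3,  s(2) = 9,  s(3) = 10,  s(4) = 8,  s(5) = 12,  s(6) = 4,  s(7) = 7,  s(8) = 1,  s(9) = 0,  s(10) = 2,  s(11) = 11,  s(12) = 6,  s(13) = 3.
Since s(13) = s(1) = 3, the sequence is periodic with period 12.
The value 12 first appears (with i ≥ 2) at s(5).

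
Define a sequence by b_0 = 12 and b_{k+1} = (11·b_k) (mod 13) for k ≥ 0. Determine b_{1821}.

We have b_0 = 12,  b_1 = 2,  b_2 = 9,  b_3 = 8,  b_4 = 10,  b_5 = 6,  b_6 = 1,  b_7 = 11,  b_8 = 4,  b_9 = 5,  b_{10} = 3,  b_{11} = 7,  b_{12} = 12.
Since b_{12} = b_0 = 12, the sequence is periodic with period 12.
So b_{1821} = b_{0 + ((1821-0) mod 12)} = b_9 = 5.

5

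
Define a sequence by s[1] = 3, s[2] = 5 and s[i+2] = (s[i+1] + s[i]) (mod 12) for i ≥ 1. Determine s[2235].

8

Listing terms: s[1] = 3, s[2] = 5, s[3] = 8, s[4] = 1, s[5] = 9, s[6] = 10, s[7] = 7, s[8] = 5, s[9] = 0, s[10] = 5, s[11] = 5, s[12] = 10, s[13] = 3, s[14] = 1, s[15] = 4, s[16] = 5, s[17] = 9, s[18] = 2, s[19] = 11, s[20] = 1, s[21] = 0, s[22] = 1, s[23] = 1, s[24] = 2, s[25] = 3, s[26] = 5.
Since (s[25], s[26]) = (s[1], s[2]) = (3, 5) (two consecutive terms determine the rest), the sequence is periodic with period 24.
(2235 - 1) mod 24 = 2, so s[2235] = s[3] = 8.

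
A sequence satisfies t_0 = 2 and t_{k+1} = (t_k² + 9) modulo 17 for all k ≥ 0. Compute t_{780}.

Listing terms: t_0 = 2, t_1 = 13, t_2 = 8, t_3 = 5, t_4 = 0, t_5 = 9, t_6 = 5.
Since t_6 = t_3 = 5, the sequence is eventually periodic: after a pre-period of length 3 it cycles with period 3.
For k ≥ 3, t_k depends only on (k - 3) mod 3. (780 - 3) mod 3 = 0, so t_{780} = t_3 = 5.

5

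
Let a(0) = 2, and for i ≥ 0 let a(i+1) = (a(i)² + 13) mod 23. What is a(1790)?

2

We have a(0) = 2; a(1) = 17; a(2) = 3; a(3) = 22; a(4) = 14; a(5) = 2.
Since a(5) = a(0) = 2, the sequence is periodic with period 5.
(1790 - 0) mod 5 = 0, so a(1790) = a(0) = 2.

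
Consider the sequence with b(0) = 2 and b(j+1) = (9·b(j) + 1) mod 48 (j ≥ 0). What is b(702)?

40

Listing terms: b(0) = 2, b(1) = 19, b(2) = 28, b(3) = 13, b(4) = 22, b(5) = 7, b(6) = 16, b(7) = 1, b(8) = 10, b(9) = 43, b(10) = 4, b(11) = 37, b(12) = 46, b(13) = 31, b(14) = 40, b(15) = 25, b(16) = 34, b(17) = 19.
Since b(17) = b(1) = 19, the sequence is eventually periodic: after a pre-period of length 1 it cycles with period 16.
For j ≥ 1, b(j) depends only on (j - 1) mod 16. (702 - 1) mod 16 = 13, so b(702) = b(14) = 40.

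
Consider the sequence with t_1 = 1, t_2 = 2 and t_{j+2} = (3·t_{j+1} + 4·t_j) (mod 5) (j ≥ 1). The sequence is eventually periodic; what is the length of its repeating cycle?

t_1 = 1, t_2 = 2, t_3 = 0, t_4 = 3, t_5 = 4, t_6 = 4, t_7 = 3, t_8 = 0, t_9 = 2, t_{10} = 1, t_{11} = 1, t_{12} = 2.
The sequence repeats with period 10.

10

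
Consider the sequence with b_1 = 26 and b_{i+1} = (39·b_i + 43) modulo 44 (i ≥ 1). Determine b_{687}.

We have b_1 = 26, b_2 = 1, b_3 = 38, b_4 = 29, b_5 = 30, b_6 = 25, b_7 = 6, b_8 = 13, b_9 = 22, b_{10} = 21, b_{11} = 26.
The sequence repeats with period 10.
So b_{687} = b_{1 + ((687-1) mod 10)} = b_7 = 6.

6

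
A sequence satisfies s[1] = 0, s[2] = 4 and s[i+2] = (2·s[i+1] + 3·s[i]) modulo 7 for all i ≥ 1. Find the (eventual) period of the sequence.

We have s[1] = 0,  s[2] = 4,  s[3] = 1,  s[4] = 0,  s[5] = 3,  s[6] = 6,  s[7] = 0,  s[8] = 4.
The sequence repeats with period 6.

6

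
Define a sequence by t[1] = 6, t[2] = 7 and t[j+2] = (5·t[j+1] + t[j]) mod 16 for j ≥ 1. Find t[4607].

We have t[1] = 6, t[2] = 7, t[3] = 9, t[4] = 4, t[5] = 13, t[6] = 5, t[7] = 6, t[8] = 3, t[9] = 5, t[10] = 12, t[11] = 1, t[12] = 1, t[13] = 6, t[14] = 15, t[15] = 1, t[16] = 4, t[17] = 5, t[18] = 13, t[19] = 6, t[20] = 11, t[21] = 13, t[22] = 12, t[23] = 9, t[24] = 9, t[25] = 6, t[26] = 7.
The sequence repeats with period 24.
(4607 - 1) mod 24 = 22, so t[4607] = t[23] = 9.

9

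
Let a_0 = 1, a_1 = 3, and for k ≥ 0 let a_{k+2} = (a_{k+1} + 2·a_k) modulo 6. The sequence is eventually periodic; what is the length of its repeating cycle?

We have a_0 = 1, a_1 = 3, a_2 = 5, a_3 = 5, a_4 = 3, a_5 = 1, a_6 = 1, a_7 = 3.
The sequence repeats with period 6.

6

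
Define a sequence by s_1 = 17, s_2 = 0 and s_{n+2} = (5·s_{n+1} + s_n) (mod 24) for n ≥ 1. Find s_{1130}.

0

Computing terms: s_1 = 17; s_2 = 0; s_3 = 17; s_4 = 13; s_5 = 10; s_6 = 15; s_7 = 13; s_8 = 8; s_9 = 5; s_{10} = 9; s_{11} = 2; s_{12} = 19; s_{13} = 1; s_{14} = 0; s_{15} = 1; s_{16} = 5; s_{17} = 2; s_{18} = 15; s_{19} = 5; s_{20} = 16; s_{21} = 13; s_{22} = 9; s_{23} = 10; s_{24} = 11; s_{25} = 17; s_{26} = 0.
The sequence repeats with period 24.
So s_{1130} = s_{1 + ((1130-1) mod 24)} = s_2 = 0.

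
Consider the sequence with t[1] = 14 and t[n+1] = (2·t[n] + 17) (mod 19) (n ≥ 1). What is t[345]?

Computing terms: t[1] = 14, t[2] = 7, t[3] = 12, t[4] = 3, t[5] = 4, t[6] = 6, t[7] = 10, t[8] = 18, t[9] = 15, t[10] = 9, t[11] = 16, t[12] = 11, t[13] = 1, t[14] = 0, t[15] = 17, t[16] = 13, t[17] = 5, t[18] = 8, t[19] = 14.
Since t[19] = t[1] = 14, the sequence is periodic with period 18.
(345 - 1) mod 18 = 2, so t[345] = t[3] = 12.

12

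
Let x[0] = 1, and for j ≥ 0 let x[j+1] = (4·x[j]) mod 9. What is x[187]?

4

Computing terms: x[0] = 1; x[1] = 4; x[2] = 7; x[3] = 1.
The sequence repeats with period 3.
So x[187] = x[0 + ((187-0) mod 3)] = x[1] = 4.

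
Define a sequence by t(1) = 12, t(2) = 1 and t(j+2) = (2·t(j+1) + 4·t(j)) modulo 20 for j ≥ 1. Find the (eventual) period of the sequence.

Computing terms: t(1) = 12; t(2) = 1; t(3) = 10; t(4) = 4; t(5) = 8; t(6) = 12; t(7) = 16; t(8) = 0; t(9) = 4; t(10) = 8.
Since (t(9), t(10)) = (t(4), t(5)) = (4, 8) (two consecutive terms determine the rest), the sequence is eventually periodic: after a pre-period of length 3 it cycles with period 5.

5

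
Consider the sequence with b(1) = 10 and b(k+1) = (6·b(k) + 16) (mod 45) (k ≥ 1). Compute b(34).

13

Listing terms: b(1) = 10, b(2) = 31, b(3) = 22, b(4) = 13, b(5) = 4, b(6) = 40, b(7) = 31.
Since b(7) = b(2) = 31, the sequence is eventually periodic: after a pre-period of length 1 it cycles with period 5.
For k ≥ 2, b(k) depends only on (k - 2) mod 5. (34 - 2) mod 5 = 2, so b(34) = b(4) = 13.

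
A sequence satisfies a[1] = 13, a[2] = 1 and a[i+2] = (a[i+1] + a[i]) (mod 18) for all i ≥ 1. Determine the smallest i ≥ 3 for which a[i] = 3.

16

Computing terms: a[1] = 13; a[2] = 1; a[3] = 14; a[4] = 15; a[5] = 11; a[6] = 8; a[7] = 1; a[8] = 9; a[9] = 10; a[10] = 1; a[11] = 11; a[12] = 12; a[13] = 5; a[14] = 17; a[15] = 4; a[16] = 3; a[17] = 7; a[18] = 10; a[19] = 17; a[20] = 9; a[21] = 8; a[22] = 17; a[23] = 7; a[24] = 6; a[25] = 13; a[26] = 1.
The sequence repeats with period 24.
The value 3 first appears (with i ≥ 3) at a[16].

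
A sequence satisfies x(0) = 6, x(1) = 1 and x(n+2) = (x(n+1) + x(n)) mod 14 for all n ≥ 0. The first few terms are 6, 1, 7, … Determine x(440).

x(0) = 6; x(1) = 1; x(2) = 7; x(3) = 8; x(4) = 1; x(5) = 9; x(6) = 10; x(7) = 5; x(8) = 1; x(9) = 6; x(10) = 7; x(11) = 13; x(12) = 6; x(13) = 5; x(14) = 11; x(15) = 2; x(16) = 13; x(17) = 1; x(18) = 0; x(19) = 1; x(20) = 1; x(21) = 2; x(22) = 3; x(23) = 5; x(24) = 8; x(25) = 13; x(26) = 7; x(27) = 6; x(28) = 13; x(29) = 5; x(30) = 4; x(31) = 9; x(32) = 13; x(33) = 8; x(34) = 7; x(35) = 1; x(36) = 8; x(37) = 9; x(38) = 3; x(39) = 12; x(40) = 1; x(41) = 13; x(42) = 0; x(43) = 13; x(44) = 13; x(45) = 12; x(46) = 11; x(47) = 9; x(48) = 6; x(49) = 1.
The sequence repeats with period 48.
So x(440) = x(0 + ((440-0) mod 48)) = x(8) = 1.

1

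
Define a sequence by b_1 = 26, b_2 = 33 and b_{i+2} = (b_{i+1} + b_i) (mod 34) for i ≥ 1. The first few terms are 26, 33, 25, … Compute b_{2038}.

Computing terms: b_1 = 26; b_2 = 33; b_3 = 25; b_4 = 24; b_5 = 15; b_6 = 5; b_7 = 20; b_8 = 25; b_9 = 11; b_{10} = 2; b_{11} = 13; b_{12} = 15; b_{13} = 28; b_{14} = 9; b_{15} = 3; b_{16} = 12; b_{17} = 15; b_{18} = 27; b_{19} = 8; b_{20} = 1; b_{21} = 9; b_{22} = 10; b_{23} = 19; b_{24} = 29; b_{25} = 14; b_{26} = 9; b_{27} = 23; b_{28} = 32; b_{29} = 21; b_{30} = 19; b_{31} = 6; b_{32} = 25; b_{33} = 31; b_{34} = 22; b_{35} = 19; b_{36} = 7; b_{37} = 26; b_{38} = 33.
The sequence repeats with period 36.
So b_{2038} = b_{1 + ((2038-1) mod 36)} = b_{22} = 10.

10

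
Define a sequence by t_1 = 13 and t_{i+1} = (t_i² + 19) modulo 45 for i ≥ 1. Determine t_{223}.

We have t_1 = 13; t_2 = 8; t_3 = 38; t_4 = 23; t_5 = 8.
Since t_5 = t_2 = 8, the sequence is eventually periodic: after a pre-period of length 1 it cycles with period 3.
For i ≥ 2, t_i depends only on (i - 2) mod 3. (223 - 2) mod 3 = 2, so t_{223} = t_4 = 23.

23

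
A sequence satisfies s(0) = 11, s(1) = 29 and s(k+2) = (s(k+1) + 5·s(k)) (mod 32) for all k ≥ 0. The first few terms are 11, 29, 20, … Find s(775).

We have s(0) = 11, s(1) = 29, s(2) = 20, s(3) = 5, s(4) = 9, s(5) = 2, s(6) = 15, s(7) = 25, s(8) = 4, s(9) = 1, s(10) = 21, s(11) = 26, s(12) = 3, s(13) = 5, s(14) = 20, s(15) = 13, s(16) = 17, s(17) = 18, s(18) = 7, s(19) = 1, s(20) = 4, s(21) = 9, s(22) = 29, s(23) = 10, s(24) = 27, s(25) = 13, s(26) = 20, s(27) = 21, s(28) = 25, s(29) = 2, s(30) = 31, s(31) = 9, s(32) = 4, s(33) = 17, s(34) = 5, s(35) = 26, s(36) = 19, s(37) = 21, s(38) = 20, s(39) = 29, s(40) = 1, s(41) = 18, s(42) = 23, s(43) = 17, s(44) = 4, s(45) = 25, s(46) = 13, s(47) = 10, s(48) = 11, s(49) = 29.
The sequence repeats with period 48.
So s(775) = s(0 + ((775-0) mod 48)) = s(7) = 25.

25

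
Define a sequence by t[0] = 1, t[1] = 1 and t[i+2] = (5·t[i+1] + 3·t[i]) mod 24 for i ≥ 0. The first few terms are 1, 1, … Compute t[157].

Listing terms: t[0] = 1; t[1] = 1; t[2] = 8; t[3] = 19; t[4] = 23; t[5] = 4; t[6] = 17; t[7] = 1; t[8] = 8.
Since (t[7], t[8]) = (t[1], t[2]) = (1, 8) (two consecutive terms determine the rest), the sequence is eventually periodic: after a pre-period of length 1 it cycles with period 6.
For i ≥ 1, t[i] depends only on (i - 1) mod 6. (157 - 1) mod 6 = 0, so t[157] = t[1] = 1.

1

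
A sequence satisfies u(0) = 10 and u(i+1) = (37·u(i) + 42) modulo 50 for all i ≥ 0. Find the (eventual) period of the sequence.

Computing terms: u(0) = 10; u(1) = 12; u(2) = 36; u(3) = 24; u(4) = 30; u(5) = 2; u(6) = 16; u(7) = 34; u(8) = 0; u(9) = 42; u(10) = 46; u(11) = 44; u(12) = 20; u(13) = 32; u(14) = 26; u(15) = 4; u(16) = 40; u(17) = 22; u(18) = 6; u(19) = 14; u(20) = 10.
The sequence repeats with period 20.

20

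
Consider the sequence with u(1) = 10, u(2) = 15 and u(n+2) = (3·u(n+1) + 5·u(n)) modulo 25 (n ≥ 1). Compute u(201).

5

u(1) = 10, u(2) = 15, u(3) = 20, u(4) = 10, u(5) = 5, u(6) = 15, u(7) = 20.
Since (u(6), u(7)) = (u(2), u(3)) = (15, 20) (two consecutive terms determine the rest), the sequence is eventually periodic: after a pre-period of length 1 it cycles with period 4.
For n ≥ 2, u(n) depends only on (n - 2) mod 4. (201 - 2) mod 4 = 3, so u(201) = u(5) = 5.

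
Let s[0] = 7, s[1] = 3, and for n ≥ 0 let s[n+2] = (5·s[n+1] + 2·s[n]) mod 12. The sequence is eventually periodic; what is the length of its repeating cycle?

We have s[0] = 7; s[1] = 3; s[2] = 5; s[3] = 7; s[4] = 9; s[5] = 11; s[6] = 1; s[7] = 3; s[8] = 5.
Since (s[7], s[8]) = (s[1], s[2]) = (3, 5) (two consecutive terms determine the rest), the sequence is eventually periodic: after a pre-period of length 1 it cycles with period 6.

6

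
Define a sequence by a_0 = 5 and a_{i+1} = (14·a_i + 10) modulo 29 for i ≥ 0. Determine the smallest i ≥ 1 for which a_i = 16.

Listing terms: a_0 = 5; a_1 = 22; a_2 = 28; a_3 = 25; a_4 = 12; a_5 = 4; a_6 = 8; a_7 = 6; a_8 = 7; a_9 = 21; a_{10} = 14; a_{11} = 3; a_{12} = 23; a_{13} = 13; a_{14} = 18; a_{15} = 1; a_{16} = 24; a_{17} = 27; a_{18} = 11; a_{19} = 19; a_{20} = 15; a_{21} = 17; a_{22} = 16; a_{23} = 2; a_{24} = 9; a_{25} = 20; a_{26} = 0; a_{27} = 10; a_{28} = 5.
The sequence repeats with period 28.
The value 16 first appears (with i ≥ 1) at a_{22}.

22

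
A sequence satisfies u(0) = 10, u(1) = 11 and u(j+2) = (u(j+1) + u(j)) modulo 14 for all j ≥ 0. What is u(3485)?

We have u(0) = 10,  u(1) = 11,  u(2) = 7,  u(3) = 4,  u(4) = 11,  u(5) = 1,  u(6) = 12,  u(7) = 13,  u(8) = 11,  u(9) = 10,  u(10) = 7,  u(11) = 3,  u(12) = 10,  u(13) = 13,  u(14) = 9,  u(15) = 8,  u(16) = 3,  u(17) = 11,  u(18) = 0,  u(19) = 11,  u(20) = 11,  u(21) = 8,  u(22) = 5,  u(23) = 13,  u(24) = 4,  u(25) = 3,  u(26) = 7,  u(27) = 10,  u(28) = 3,  u(29) = 13,  u(30) = 2,  u(31) = 1,  u(32) = 3,  u(33) = 4,  u(34) = 7,  u(35) = 11,  u(36) = 4,  u(37) = 1,  u(38) = 5,  u(39) = 6,  u(40) = 11,  u(41) = 3,  u(42) = 0,  u(43) = 3,  u(44) = 3,  u(45) = 6,  u(46) = 9,  u(47) = 1,  u(48) = 10,  u(49) = 11.
Since (u(48), u(49)) = (u(0), u(1)) = (10, 11) (two consecutive terms determine the rest), the sequence is periodic with period 48.
(3485 - 0) mod 48 = 29, so u(3485) = u(29) = 13.

13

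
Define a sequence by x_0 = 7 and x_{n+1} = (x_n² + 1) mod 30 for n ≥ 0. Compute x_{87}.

Computing terms: x_0 = 7; x_1 = 20; x_2 = 11; x_3 = 2; x_4 = 5; x_5 = 26; x_6 = 17; x_7 = 20.
Since x_7 = x_1 = 20, the sequence is eventually periodic: after a pre-period of length 1 it cycles with period 6.
For n ≥ 1, x_n depends only on (n - 1) mod 6. (87 - 1) mod 6 = 2, so x_{87} = x_3 = 2.

2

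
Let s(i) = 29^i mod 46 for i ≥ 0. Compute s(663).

9

s(0) = 1, s(1) = 29, s(2) = 13, s(3) = 9, s(4) = 31, s(5) = 25, s(6) = 35, s(7) = 3, s(8) = 41, s(9) = 39, s(10) = 27, s(11) = 1.
Since s(11) = s(0) = 1, the sequence is periodic with period 11.
(663 - 0) mod 11 = 3, so s(663) = s(3) = 9.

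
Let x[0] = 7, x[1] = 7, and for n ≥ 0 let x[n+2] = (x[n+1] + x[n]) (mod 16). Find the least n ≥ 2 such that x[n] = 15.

10

We have x[0] = 7,  x[1] = 7,  x[2] = 14,  x[3] = 5,  x[4] = 3,  x[5] = 8,  x[6] = 11,  x[7] = 3,  x[8] = 14,  x[9] = 1,  x[10] = 15,  x[11] = 0,  x[12] = 15,  x[13] = 15,  x[14] = 14,  x[15] = 13,  x[16] = 11,  x[17] = 8,  x[18] = 3,  x[19] = 11,  x[20] = 14,  x[21] = 9,  x[22] = 7,  x[23] = 0,  x[24] = 7,  x[25] = 7.
The sequence repeats with period 24.
The value 15 first appears (with n ≥ 2) at x[10].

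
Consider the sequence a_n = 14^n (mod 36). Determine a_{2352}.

28

We have a_1 = 14; a_2 = 16; a_3 = 8; a_4 = 4; a_5 = 20; a_6 = 28; a_7 = 32; a_8 = 16.
Since a_8 = a_2 = 16, the sequence is eventually periodic: after a pre-period of length 1 it cycles with period 6.
For n ≥ 2, a_n depends only on (n - 2) mod 6. (2352 - 2) mod 6 = 4, so a_{2352} = a_6 = 28.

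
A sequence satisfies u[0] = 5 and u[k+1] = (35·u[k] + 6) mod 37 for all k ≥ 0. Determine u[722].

14

Listing terms: u[0] = 5,  u[1] = 33,  u[2] = 14,  u[3] = 15,  u[4] = 13,  u[5] = 17,  u[6] = 9,  u[7] = 25,  u[8] = 30,  u[9] = 20,  u[10] = 3,  u[11] = 0,  u[12] = 6,  u[13] = 31,  u[14] = 18,  u[15] = 7,  u[16] = 29,  u[17] = 22,  u[18] = 36,  u[19] = 8,  u[20] = 27,  u[21] = 26,  u[22] = 28,  u[23] = 24,  u[24] = 32,  u[25] = 16,  u[26] = 11,  u[27] = 21,  u[28] = 1,  u[29] = 4,  u[30] = 35,  u[31] = 10,  u[32] = 23,  u[33] = 34,  u[34] = 12,  u[35] = 19,  u[36] = 5.
Since u[36] = u[0] = 5, the sequence is periodic with period 36.
So u[722] = u[0 + ((722-0) mod 36)] = u[2] = 14.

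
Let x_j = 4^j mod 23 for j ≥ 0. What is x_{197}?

x_0 = 1,  x_1 = 4,  x_2 = 16,  x_3 = 18,  x_4 = 3,  x_5 = 12,  x_6 = 2,  x_7 = 8,  x_8 = 9,  x_9 = 13,  x_{10} = 6,  x_{11} = 1.
The sequence repeats with period 11.
So x_{197} = x_{0 + ((197-0) mod 11)} = x_{10} = 6.

6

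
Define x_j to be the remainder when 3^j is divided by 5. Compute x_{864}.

x_1 = 3,  x_2 = 4,  x_3 = 2,  x_4 = 1,  x_5 = 3.
Since x_5 = x_1 = 3, the sequence is periodic with period 4.
(864 - 1) mod 4 = 3, so x_{864} = x_4 = 1.

1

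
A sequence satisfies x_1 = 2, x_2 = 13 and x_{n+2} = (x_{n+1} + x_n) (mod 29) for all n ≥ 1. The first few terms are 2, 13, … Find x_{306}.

We have x_1 = 2, x_2 = 13, x_3 = 15, x_4 = 28, x_5 = 14, x_6 = 13, x_7 = 27, x_8 = 11, x_9 = 9, x_{10} = 20, x_{11} = 0, x_{12} = 20, x_{13} = 20, x_{14} = 11, x_{15} = 2, x_{16} = 13.
The sequence repeats with period 14.
So x_{306} = x_{1 + ((306-1) mod 14)} = x_{12} = 20.

20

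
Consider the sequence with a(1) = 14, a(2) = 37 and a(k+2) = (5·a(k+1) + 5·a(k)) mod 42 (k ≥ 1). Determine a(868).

32

a(1) = 14; a(2) = 37; a(3) = 3; a(4) = 32; a(5) = 7; a(6) = 27; a(7) = 2; a(8) = 19; a(9) = 21; a(10) = 32; a(11) = 13; a(12) = 15; a(13) = 14; a(14) = 19; a(15) = 39; a(16) = 38; a(17) = 7; a(18) = 15; a(19) = 26; a(20) = 37; a(21) = 21; a(22) = 38; a(23) = 1; a(24) = 27; a(25) = 14; a(26) = 37.
Since (a(25), a(26)) = (a(1), a(2)) = (14, 37) (two consecutive terms determine the rest), the sequence is periodic with period 24.
So a(868) = a(1 + ((868-1) mod 24)) = a(4) = 32.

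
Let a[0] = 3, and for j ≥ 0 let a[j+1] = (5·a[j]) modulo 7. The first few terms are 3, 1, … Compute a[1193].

We have a[0] = 3; a[1] = 1; a[2] = 5; a[3] = 4; a[4] = 6; a[5] = 2; a[6] = 3.
Since a[6] = a[0] = 3, the sequence is periodic with period 6.
So a[1193] = a[0 + ((1193-0) mod 6)] = a[5] = 2.

2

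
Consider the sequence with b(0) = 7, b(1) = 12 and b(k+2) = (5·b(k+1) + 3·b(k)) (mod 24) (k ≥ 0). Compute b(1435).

b(0) = 7, b(1) = 12, b(2) = 9, b(3) = 9, b(4) = 0, b(5) = 3, b(6) = 15, b(7) = 12, b(8) = 9.
Since (b(7), b(8)) = (b(1), b(2)) = (12, 9) (two consecutive terms determine the rest), the sequence is eventually periodic: after a pre-period of length 1 it cycles with period 6.
For k ≥ 1, b(k) depends only on (k - 1) mod 6. (1435 - 1) mod 6 = 0, so b(1435) = b(1) = 12.

12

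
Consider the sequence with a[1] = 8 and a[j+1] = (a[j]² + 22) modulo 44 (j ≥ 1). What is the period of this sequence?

a[1] = 8, a[2] = 42, a[3] = 26, a[4] = 38, a[5] = 14, a[6] = 42.
Since a[6] = a[2] = 42, the sequence is eventually periodic: after a pre-period of length 1 it cycles with period 4.

4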